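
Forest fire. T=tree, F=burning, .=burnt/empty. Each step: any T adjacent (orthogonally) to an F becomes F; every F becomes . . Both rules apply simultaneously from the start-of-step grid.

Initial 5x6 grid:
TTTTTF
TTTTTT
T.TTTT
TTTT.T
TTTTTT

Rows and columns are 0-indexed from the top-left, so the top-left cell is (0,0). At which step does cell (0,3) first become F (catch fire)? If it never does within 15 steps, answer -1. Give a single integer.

Step 1: cell (0,3)='T' (+2 fires, +1 burnt)
Step 2: cell (0,3)='F' (+3 fires, +2 burnt)
  -> target ignites at step 2
Step 3: cell (0,3)='.' (+4 fires, +3 burnt)
Step 4: cell (0,3)='.' (+4 fires, +4 burnt)
Step 5: cell (0,3)='.' (+5 fires, +4 burnt)
Step 6: cell (0,3)='.' (+3 fires, +5 burnt)
Step 7: cell (0,3)='.' (+3 fires, +3 burnt)
Step 8: cell (0,3)='.' (+2 fires, +3 burnt)
Step 9: cell (0,3)='.' (+1 fires, +2 burnt)
Step 10: cell (0,3)='.' (+0 fires, +1 burnt)
  fire out at step 10

2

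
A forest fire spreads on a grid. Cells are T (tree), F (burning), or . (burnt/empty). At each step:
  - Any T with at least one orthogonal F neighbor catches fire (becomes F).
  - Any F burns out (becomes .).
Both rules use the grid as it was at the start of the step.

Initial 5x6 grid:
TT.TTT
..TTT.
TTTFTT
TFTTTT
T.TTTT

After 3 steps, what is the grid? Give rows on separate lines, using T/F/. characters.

Step 1: 7 trees catch fire, 2 burn out
  TT.TTT
  ..TFT.
  TFF.FT
  F.FFTT
  T.TTTT
Step 2: 9 trees catch fire, 7 burn out
  TT.FTT
  ..F.F.
  F....F
  ....FT
  F.FFTT
Step 3: 3 trees catch fire, 9 burn out
  TT..FT
  ......
  ......
  .....F
  ....FT

TT..FT
......
......
.....F
....FT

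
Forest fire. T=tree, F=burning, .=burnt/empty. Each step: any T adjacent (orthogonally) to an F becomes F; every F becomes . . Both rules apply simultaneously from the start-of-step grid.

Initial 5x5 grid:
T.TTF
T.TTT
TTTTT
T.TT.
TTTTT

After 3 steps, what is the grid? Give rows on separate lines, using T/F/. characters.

Step 1: 2 trees catch fire, 1 burn out
  T.TF.
  T.TTF
  TTTTT
  T.TT.
  TTTTT
Step 2: 3 trees catch fire, 2 burn out
  T.F..
  T.TF.
  TTTTF
  T.TT.
  TTTTT
Step 3: 2 trees catch fire, 3 burn out
  T....
  T.F..
  TTTF.
  T.TT.
  TTTTT

T....
T.F..
TTTF.
T.TT.
TTTTT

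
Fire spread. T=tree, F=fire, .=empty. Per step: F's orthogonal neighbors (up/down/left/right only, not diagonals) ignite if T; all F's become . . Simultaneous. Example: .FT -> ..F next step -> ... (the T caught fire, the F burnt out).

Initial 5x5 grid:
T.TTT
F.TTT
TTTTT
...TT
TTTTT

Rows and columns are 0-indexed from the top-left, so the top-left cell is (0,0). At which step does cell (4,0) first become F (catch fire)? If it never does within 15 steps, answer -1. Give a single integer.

Step 1: cell (4,0)='T' (+2 fires, +1 burnt)
Step 2: cell (4,0)='T' (+1 fires, +2 burnt)
Step 3: cell (4,0)='T' (+1 fires, +1 burnt)
Step 4: cell (4,0)='T' (+2 fires, +1 burnt)
Step 5: cell (4,0)='T' (+4 fires, +2 burnt)
Step 6: cell (4,0)='T' (+4 fires, +4 burnt)
Step 7: cell (4,0)='T' (+3 fires, +4 burnt)
Step 8: cell (4,0)='T' (+1 fires, +3 burnt)
Step 9: cell (4,0)='F' (+1 fires, +1 burnt)
  -> target ignites at step 9
Step 10: cell (4,0)='.' (+0 fires, +1 burnt)
  fire out at step 10

9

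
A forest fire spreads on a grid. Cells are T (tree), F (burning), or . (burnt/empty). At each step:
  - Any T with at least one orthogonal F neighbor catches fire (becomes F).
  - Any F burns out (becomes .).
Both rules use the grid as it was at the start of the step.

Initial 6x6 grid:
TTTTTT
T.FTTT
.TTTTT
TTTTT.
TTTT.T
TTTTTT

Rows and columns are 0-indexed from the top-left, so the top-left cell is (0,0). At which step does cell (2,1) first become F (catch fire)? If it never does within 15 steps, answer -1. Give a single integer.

Step 1: cell (2,1)='T' (+3 fires, +1 burnt)
Step 2: cell (2,1)='F' (+6 fires, +3 burnt)
  -> target ignites at step 2
Step 3: cell (2,1)='.' (+7 fires, +6 burnt)
Step 4: cell (2,1)='.' (+8 fires, +7 burnt)
Step 5: cell (2,1)='.' (+3 fires, +8 burnt)
Step 6: cell (2,1)='.' (+2 fires, +3 burnt)
Step 7: cell (2,1)='.' (+1 fires, +2 burnt)
Step 8: cell (2,1)='.' (+1 fires, +1 burnt)
Step 9: cell (2,1)='.' (+0 fires, +1 burnt)
  fire out at step 9

2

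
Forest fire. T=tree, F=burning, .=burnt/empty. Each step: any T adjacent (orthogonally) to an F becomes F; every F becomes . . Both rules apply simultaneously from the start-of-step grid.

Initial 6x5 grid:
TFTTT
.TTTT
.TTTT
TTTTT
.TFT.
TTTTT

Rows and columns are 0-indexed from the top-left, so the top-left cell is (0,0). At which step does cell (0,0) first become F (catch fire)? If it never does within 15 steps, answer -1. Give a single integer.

Step 1: cell (0,0)='F' (+7 fires, +2 burnt)
  -> target ignites at step 1
Step 2: cell (0,0)='.' (+8 fires, +7 burnt)
Step 3: cell (0,0)='.' (+7 fires, +8 burnt)
Step 4: cell (0,0)='.' (+2 fires, +7 burnt)
Step 5: cell (0,0)='.' (+0 fires, +2 burnt)
  fire out at step 5

1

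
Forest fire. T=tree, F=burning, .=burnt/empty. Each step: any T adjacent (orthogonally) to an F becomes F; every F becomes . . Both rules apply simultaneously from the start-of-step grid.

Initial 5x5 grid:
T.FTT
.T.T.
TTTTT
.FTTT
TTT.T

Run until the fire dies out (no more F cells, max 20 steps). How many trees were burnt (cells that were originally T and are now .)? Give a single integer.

Step 1: +4 fires, +2 burnt (F count now 4)
Step 2: +8 fires, +4 burnt (F count now 8)
Step 3: +2 fires, +8 burnt (F count now 2)
Step 4: +2 fires, +2 burnt (F count now 2)
Step 5: +0 fires, +2 burnt (F count now 0)
Fire out after step 5
Initially T: 17, now '.': 24
Total burnt (originally-T cells now '.'): 16

Answer: 16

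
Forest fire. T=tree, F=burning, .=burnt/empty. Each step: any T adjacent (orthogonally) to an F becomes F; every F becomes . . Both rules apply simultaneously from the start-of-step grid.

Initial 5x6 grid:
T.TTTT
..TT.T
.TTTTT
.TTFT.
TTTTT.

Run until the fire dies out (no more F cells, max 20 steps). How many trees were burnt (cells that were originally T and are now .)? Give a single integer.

Step 1: +4 fires, +1 burnt (F count now 4)
Step 2: +6 fires, +4 burnt (F count now 6)
Step 3: +5 fires, +6 burnt (F count now 5)
Step 4: +4 fires, +5 burnt (F count now 4)
Step 5: +1 fires, +4 burnt (F count now 1)
Step 6: +0 fires, +1 burnt (F count now 0)
Fire out after step 6
Initially T: 21, now '.': 29
Total burnt (originally-T cells now '.'): 20

Answer: 20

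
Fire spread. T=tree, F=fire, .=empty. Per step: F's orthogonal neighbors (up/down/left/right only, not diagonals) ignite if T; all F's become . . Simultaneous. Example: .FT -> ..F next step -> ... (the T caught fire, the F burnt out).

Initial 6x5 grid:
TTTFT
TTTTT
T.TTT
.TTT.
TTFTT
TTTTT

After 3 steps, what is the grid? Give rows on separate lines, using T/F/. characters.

Step 1: 7 trees catch fire, 2 burn out
  TTF.F
  TTTFT
  T.TTT
  .TFT.
  TF.FT
  TTFTT
Step 2: 11 trees catch fire, 7 burn out
  TF...
  TTF.F
  T.FFT
  .F.F.
  F...F
  TF.FT
Step 3: 5 trees catch fire, 11 burn out
  F....
  TF...
  T...F
  .....
  .....
  F...F

F....
TF...
T...F
.....
.....
F...F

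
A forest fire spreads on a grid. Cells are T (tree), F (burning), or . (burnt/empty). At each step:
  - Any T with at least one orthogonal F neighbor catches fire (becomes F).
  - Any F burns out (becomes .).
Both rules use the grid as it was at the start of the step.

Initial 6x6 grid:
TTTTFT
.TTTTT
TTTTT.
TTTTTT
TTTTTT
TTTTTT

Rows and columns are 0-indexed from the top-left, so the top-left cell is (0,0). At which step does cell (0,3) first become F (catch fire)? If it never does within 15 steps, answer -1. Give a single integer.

Step 1: cell (0,3)='F' (+3 fires, +1 burnt)
  -> target ignites at step 1
Step 2: cell (0,3)='.' (+4 fires, +3 burnt)
Step 3: cell (0,3)='.' (+4 fires, +4 burnt)
Step 4: cell (0,3)='.' (+6 fires, +4 burnt)
Step 5: cell (0,3)='.' (+5 fires, +6 burnt)
Step 6: cell (0,3)='.' (+5 fires, +5 burnt)
Step 7: cell (0,3)='.' (+3 fires, +5 burnt)
Step 8: cell (0,3)='.' (+2 fires, +3 burnt)
Step 9: cell (0,3)='.' (+1 fires, +2 burnt)
Step 10: cell (0,3)='.' (+0 fires, +1 burnt)
  fire out at step 10

1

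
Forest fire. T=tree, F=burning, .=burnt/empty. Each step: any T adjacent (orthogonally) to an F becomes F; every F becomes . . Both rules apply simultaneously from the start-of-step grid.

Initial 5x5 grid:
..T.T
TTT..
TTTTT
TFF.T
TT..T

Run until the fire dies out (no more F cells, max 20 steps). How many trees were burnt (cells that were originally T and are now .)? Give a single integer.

Step 1: +4 fires, +2 burnt (F count now 4)
Step 2: +5 fires, +4 burnt (F count now 5)
Step 3: +3 fires, +5 burnt (F count now 3)
Step 4: +1 fires, +3 burnt (F count now 1)
Step 5: +1 fires, +1 burnt (F count now 1)
Step 6: +0 fires, +1 burnt (F count now 0)
Fire out after step 6
Initially T: 15, now '.': 24
Total burnt (originally-T cells now '.'): 14

Answer: 14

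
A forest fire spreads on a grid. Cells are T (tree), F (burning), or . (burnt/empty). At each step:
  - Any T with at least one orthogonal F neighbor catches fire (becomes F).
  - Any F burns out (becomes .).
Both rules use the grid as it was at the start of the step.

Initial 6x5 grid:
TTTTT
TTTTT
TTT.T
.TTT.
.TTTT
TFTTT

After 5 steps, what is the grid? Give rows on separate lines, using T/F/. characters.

Step 1: 3 trees catch fire, 1 burn out
  TTTTT
  TTTTT
  TTT.T
  .TTT.
  .FTTT
  F.FTT
Step 2: 3 trees catch fire, 3 burn out
  TTTTT
  TTTTT
  TTT.T
  .FTT.
  ..FTT
  ...FT
Step 3: 4 trees catch fire, 3 burn out
  TTTTT
  TTTTT
  TFT.T
  ..FT.
  ...FT
  ....F
Step 4: 5 trees catch fire, 4 burn out
  TTTTT
  TFTTT
  F.F.T
  ...F.
  ....F
  .....
Step 5: 3 trees catch fire, 5 burn out
  TFTTT
  F.FTT
  ....T
  .....
  .....
  .....

TFTTT
F.FTT
....T
.....
.....
.....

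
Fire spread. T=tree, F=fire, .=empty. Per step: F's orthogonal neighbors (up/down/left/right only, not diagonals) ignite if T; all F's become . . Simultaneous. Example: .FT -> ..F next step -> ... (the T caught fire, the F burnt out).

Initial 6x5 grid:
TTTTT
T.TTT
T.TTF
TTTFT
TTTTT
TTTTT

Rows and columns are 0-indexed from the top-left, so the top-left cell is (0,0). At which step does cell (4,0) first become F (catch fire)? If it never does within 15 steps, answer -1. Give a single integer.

Step 1: cell (4,0)='T' (+5 fires, +2 burnt)
Step 2: cell (4,0)='T' (+7 fires, +5 burnt)
Step 3: cell (4,0)='T' (+6 fires, +7 burnt)
Step 4: cell (4,0)='F' (+4 fires, +6 burnt)
  -> target ignites at step 4
Step 5: cell (4,0)='.' (+3 fires, +4 burnt)
Step 6: cell (4,0)='.' (+1 fires, +3 burnt)
Step 7: cell (4,0)='.' (+0 fires, +1 burnt)
  fire out at step 7

4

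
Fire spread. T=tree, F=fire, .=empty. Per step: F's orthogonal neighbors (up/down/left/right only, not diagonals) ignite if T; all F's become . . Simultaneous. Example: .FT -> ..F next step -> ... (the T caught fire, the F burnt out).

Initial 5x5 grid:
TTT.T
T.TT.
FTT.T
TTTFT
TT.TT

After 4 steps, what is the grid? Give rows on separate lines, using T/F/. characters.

Step 1: 6 trees catch fire, 2 burn out
  TTT.T
  F.TT.
  .FT.T
  FTF.F
  TT.FT
Step 2: 6 trees catch fire, 6 burn out
  FTT.T
  ..TT.
  ..F.F
  .F...
  FT..F
Step 3: 3 trees catch fire, 6 burn out
  .FT.T
  ..FT.
  .....
  .....
  .F...
Step 4: 2 trees catch fire, 3 burn out
  ..F.T
  ...F.
  .....
  .....
  .....

..F.T
...F.
.....
.....
.....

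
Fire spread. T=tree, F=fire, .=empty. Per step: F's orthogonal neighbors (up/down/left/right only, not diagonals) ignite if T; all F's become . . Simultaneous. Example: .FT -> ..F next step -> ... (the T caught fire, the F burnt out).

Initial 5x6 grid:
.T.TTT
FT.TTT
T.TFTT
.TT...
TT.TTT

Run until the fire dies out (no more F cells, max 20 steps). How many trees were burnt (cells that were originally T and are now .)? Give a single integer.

Answer: 16

Derivation:
Step 1: +5 fires, +2 burnt (F count now 5)
Step 2: +5 fires, +5 burnt (F count now 5)
Step 3: +3 fires, +5 burnt (F count now 3)
Step 4: +2 fires, +3 burnt (F count now 2)
Step 5: +1 fires, +2 burnt (F count now 1)
Step 6: +0 fires, +1 burnt (F count now 0)
Fire out after step 6
Initially T: 19, now '.': 27
Total burnt (originally-T cells now '.'): 16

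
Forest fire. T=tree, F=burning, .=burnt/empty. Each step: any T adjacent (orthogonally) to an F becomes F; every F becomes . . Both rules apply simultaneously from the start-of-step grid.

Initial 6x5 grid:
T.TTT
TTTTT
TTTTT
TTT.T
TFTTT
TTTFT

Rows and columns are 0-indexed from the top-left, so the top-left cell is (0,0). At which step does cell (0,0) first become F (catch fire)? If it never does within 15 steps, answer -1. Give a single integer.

Step 1: cell (0,0)='T' (+7 fires, +2 burnt)
Step 2: cell (0,0)='T' (+5 fires, +7 burnt)
Step 3: cell (0,0)='T' (+4 fires, +5 burnt)
Step 4: cell (0,0)='T' (+4 fires, +4 burnt)
Step 5: cell (0,0)='F' (+4 fires, +4 burnt)
  -> target ignites at step 5
Step 6: cell (0,0)='.' (+2 fires, +4 burnt)
Step 7: cell (0,0)='.' (+0 fires, +2 burnt)
  fire out at step 7

5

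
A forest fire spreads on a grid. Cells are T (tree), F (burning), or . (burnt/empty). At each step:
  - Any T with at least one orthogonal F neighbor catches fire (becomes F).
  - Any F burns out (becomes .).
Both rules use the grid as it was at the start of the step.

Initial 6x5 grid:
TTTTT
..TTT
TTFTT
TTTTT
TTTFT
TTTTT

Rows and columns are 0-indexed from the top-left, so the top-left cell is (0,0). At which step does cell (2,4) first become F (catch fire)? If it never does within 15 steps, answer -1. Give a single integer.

Step 1: cell (2,4)='T' (+8 fires, +2 burnt)
Step 2: cell (2,4)='F' (+9 fires, +8 burnt)
  -> target ignites at step 2
Step 3: cell (2,4)='.' (+6 fires, +9 burnt)
Step 4: cell (2,4)='.' (+3 fires, +6 burnt)
Step 5: cell (2,4)='.' (+0 fires, +3 burnt)
  fire out at step 5

2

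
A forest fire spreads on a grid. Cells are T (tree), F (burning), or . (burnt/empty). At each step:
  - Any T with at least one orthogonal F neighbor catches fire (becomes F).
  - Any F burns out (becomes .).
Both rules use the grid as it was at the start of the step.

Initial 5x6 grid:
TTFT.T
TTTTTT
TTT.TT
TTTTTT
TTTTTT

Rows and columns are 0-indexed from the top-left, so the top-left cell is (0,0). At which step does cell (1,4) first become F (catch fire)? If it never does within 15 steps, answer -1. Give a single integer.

Step 1: cell (1,4)='T' (+3 fires, +1 burnt)
Step 2: cell (1,4)='T' (+4 fires, +3 burnt)
Step 3: cell (1,4)='F' (+4 fires, +4 burnt)
  -> target ignites at step 3
Step 4: cell (1,4)='.' (+6 fires, +4 burnt)
Step 5: cell (1,4)='.' (+6 fires, +6 burnt)
Step 6: cell (1,4)='.' (+3 fires, +6 burnt)
Step 7: cell (1,4)='.' (+1 fires, +3 burnt)
Step 8: cell (1,4)='.' (+0 fires, +1 burnt)
  fire out at step 8

3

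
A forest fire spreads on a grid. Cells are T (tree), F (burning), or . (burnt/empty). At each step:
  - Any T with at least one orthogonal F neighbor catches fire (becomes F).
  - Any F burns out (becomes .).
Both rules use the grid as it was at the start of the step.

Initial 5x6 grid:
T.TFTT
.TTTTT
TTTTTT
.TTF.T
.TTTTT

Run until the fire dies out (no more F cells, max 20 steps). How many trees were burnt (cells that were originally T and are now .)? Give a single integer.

Step 1: +6 fires, +2 burnt (F count now 6)
Step 2: +8 fires, +6 burnt (F count now 8)
Step 3: +6 fires, +8 burnt (F count now 6)
Step 4: +2 fires, +6 burnt (F count now 2)
Step 5: +0 fires, +2 burnt (F count now 0)
Fire out after step 5
Initially T: 23, now '.': 29
Total burnt (originally-T cells now '.'): 22

Answer: 22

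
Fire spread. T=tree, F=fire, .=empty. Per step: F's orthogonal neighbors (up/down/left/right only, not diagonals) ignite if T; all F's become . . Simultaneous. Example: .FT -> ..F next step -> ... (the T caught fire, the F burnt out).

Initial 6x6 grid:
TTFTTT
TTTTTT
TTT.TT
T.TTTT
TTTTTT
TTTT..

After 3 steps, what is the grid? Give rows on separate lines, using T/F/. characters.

Step 1: 3 trees catch fire, 1 burn out
  TF.FTT
  TTFTTT
  TTT.TT
  T.TTTT
  TTTTTT
  TTTT..
Step 2: 5 trees catch fire, 3 burn out
  F...FT
  TF.FTT
  TTF.TT
  T.TTTT
  TTTTTT
  TTTT..
Step 3: 5 trees catch fire, 5 burn out
  .....F
  F...FT
  TF..TT
  T.FTTT
  TTTTTT
  TTTT..

.....F
F...FT
TF..TT
T.FTTT
TTTTTT
TTTT..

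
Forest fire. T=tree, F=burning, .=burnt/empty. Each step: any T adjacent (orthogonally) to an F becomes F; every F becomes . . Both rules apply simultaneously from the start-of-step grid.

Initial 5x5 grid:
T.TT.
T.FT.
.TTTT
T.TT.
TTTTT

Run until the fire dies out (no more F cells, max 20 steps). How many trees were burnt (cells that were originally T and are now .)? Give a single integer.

Step 1: +3 fires, +1 burnt (F count now 3)
Step 2: +4 fires, +3 burnt (F count now 4)
Step 3: +3 fires, +4 burnt (F count now 3)
Step 4: +2 fires, +3 burnt (F count now 2)
Step 5: +2 fires, +2 burnt (F count now 2)
Step 6: +1 fires, +2 burnt (F count now 1)
Step 7: +0 fires, +1 burnt (F count now 0)
Fire out after step 7
Initially T: 17, now '.': 23
Total burnt (originally-T cells now '.'): 15

Answer: 15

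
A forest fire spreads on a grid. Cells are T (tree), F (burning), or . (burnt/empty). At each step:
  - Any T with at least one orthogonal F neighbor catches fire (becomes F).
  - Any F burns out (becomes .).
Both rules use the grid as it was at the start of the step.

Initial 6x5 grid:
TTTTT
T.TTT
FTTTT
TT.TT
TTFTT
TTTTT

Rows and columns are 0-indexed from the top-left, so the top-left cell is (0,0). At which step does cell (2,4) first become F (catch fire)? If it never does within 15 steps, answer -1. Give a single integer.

Step 1: cell (2,4)='T' (+6 fires, +2 burnt)
Step 2: cell (2,4)='T' (+8 fires, +6 burnt)
Step 3: cell (2,4)='T' (+6 fires, +8 burnt)
Step 4: cell (2,4)='F' (+3 fires, +6 burnt)
  -> target ignites at step 4
Step 5: cell (2,4)='.' (+2 fires, +3 burnt)
Step 6: cell (2,4)='.' (+1 fires, +2 burnt)
Step 7: cell (2,4)='.' (+0 fires, +1 burnt)
  fire out at step 7

4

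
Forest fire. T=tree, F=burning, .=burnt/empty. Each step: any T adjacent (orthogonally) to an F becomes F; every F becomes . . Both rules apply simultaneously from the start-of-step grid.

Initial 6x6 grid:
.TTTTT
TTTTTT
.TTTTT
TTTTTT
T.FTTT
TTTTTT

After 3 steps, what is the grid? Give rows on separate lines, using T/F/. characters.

Step 1: 3 trees catch fire, 1 burn out
  .TTTTT
  TTTTTT
  .TTTTT
  TTFTTT
  T..FTT
  TTFTTT
Step 2: 6 trees catch fire, 3 burn out
  .TTTTT
  TTTTTT
  .TFTTT
  TF.FTT
  T...FT
  TF.FTT
Step 3: 8 trees catch fire, 6 burn out
  .TTTTT
  TTFTTT
  .F.FTT
  F...FT
  T....F
  F...FT

.TTTTT
TTFTTT
.F.FTT
F...FT
T....F
F...FT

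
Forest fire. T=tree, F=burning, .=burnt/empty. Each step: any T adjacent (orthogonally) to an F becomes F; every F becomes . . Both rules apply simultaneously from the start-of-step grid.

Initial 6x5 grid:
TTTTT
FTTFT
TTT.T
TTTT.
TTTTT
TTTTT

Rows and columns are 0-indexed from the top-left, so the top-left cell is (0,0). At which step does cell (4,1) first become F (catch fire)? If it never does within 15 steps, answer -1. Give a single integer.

Step 1: cell (4,1)='T' (+6 fires, +2 burnt)
Step 2: cell (4,1)='T' (+7 fires, +6 burnt)
Step 3: cell (4,1)='T' (+3 fires, +7 burnt)
Step 4: cell (4,1)='F' (+4 fires, +3 burnt)
  -> target ignites at step 4
Step 5: cell (4,1)='.' (+3 fires, +4 burnt)
Step 6: cell (4,1)='.' (+2 fires, +3 burnt)
Step 7: cell (4,1)='.' (+1 fires, +2 burnt)
Step 8: cell (4,1)='.' (+0 fires, +1 burnt)
  fire out at step 8

4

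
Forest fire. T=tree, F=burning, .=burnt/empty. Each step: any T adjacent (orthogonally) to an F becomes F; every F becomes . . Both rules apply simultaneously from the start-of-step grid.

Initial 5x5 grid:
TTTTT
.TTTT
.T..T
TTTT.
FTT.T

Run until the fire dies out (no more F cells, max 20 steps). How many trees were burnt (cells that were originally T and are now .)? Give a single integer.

Step 1: +2 fires, +1 burnt (F count now 2)
Step 2: +2 fires, +2 burnt (F count now 2)
Step 3: +2 fires, +2 burnt (F count now 2)
Step 4: +2 fires, +2 burnt (F count now 2)
Step 5: +2 fires, +2 burnt (F count now 2)
Step 6: +3 fires, +2 burnt (F count now 3)
Step 7: +2 fires, +3 burnt (F count now 2)
Step 8: +2 fires, +2 burnt (F count now 2)
Step 9: +0 fires, +2 burnt (F count now 0)
Fire out after step 9
Initially T: 18, now '.': 24
Total burnt (originally-T cells now '.'): 17

Answer: 17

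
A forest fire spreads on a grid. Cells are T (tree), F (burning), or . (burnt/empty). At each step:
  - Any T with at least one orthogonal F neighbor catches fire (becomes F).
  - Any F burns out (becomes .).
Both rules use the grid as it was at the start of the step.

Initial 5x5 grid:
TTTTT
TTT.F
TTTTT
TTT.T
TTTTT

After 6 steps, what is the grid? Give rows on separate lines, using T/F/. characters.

Step 1: 2 trees catch fire, 1 burn out
  TTTTF
  TTT..
  TTTTF
  TTT.T
  TTTTT
Step 2: 3 trees catch fire, 2 burn out
  TTTF.
  TTT..
  TTTF.
  TTT.F
  TTTTT
Step 3: 3 trees catch fire, 3 burn out
  TTF..
  TTT..
  TTF..
  TTT..
  TTTTF
Step 4: 5 trees catch fire, 3 burn out
  TF...
  TTF..
  TF...
  TTF..
  TTTF.
Step 5: 5 trees catch fire, 5 burn out
  F....
  TF...
  F....
  TF...
  TTF..
Step 6: 3 trees catch fire, 5 burn out
  .....
  F....
  .....
  F....
  TF...

.....
F....
.....
F....
TF...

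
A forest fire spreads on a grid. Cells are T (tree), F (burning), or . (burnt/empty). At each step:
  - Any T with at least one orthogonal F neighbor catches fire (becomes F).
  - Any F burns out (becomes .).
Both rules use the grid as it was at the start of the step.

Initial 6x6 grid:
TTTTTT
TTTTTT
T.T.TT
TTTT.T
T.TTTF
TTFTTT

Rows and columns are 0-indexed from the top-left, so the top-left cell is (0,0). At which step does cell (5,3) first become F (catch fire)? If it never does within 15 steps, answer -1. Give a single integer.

Step 1: cell (5,3)='F' (+6 fires, +2 burnt)
  -> target ignites at step 1
Step 2: cell (5,3)='.' (+5 fires, +6 burnt)
Step 3: cell (5,3)='.' (+6 fires, +5 burnt)
Step 4: cell (5,3)='.' (+4 fires, +6 burnt)
Step 5: cell (5,3)='.' (+5 fires, +4 burnt)
Step 6: cell (5,3)='.' (+3 fires, +5 burnt)
Step 7: cell (5,3)='.' (+1 fires, +3 burnt)
Step 8: cell (5,3)='.' (+0 fires, +1 burnt)
  fire out at step 8

1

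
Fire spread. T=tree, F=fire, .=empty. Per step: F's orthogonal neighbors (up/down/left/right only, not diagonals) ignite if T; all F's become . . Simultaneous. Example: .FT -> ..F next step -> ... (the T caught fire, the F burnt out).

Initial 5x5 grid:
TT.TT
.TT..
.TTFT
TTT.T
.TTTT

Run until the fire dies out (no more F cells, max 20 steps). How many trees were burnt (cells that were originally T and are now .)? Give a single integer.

Answer: 15

Derivation:
Step 1: +2 fires, +1 burnt (F count now 2)
Step 2: +4 fires, +2 burnt (F count now 4)
Step 3: +4 fires, +4 burnt (F count now 4)
Step 4: +4 fires, +4 burnt (F count now 4)
Step 5: +1 fires, +4 burnt (F count now 1)
Step 6: +0 fires, +1 burnt (F count now 0)
Fire out after step 6
Initially T: 17, now '.': 23
Total burnt (originally-T cells now '.'): 15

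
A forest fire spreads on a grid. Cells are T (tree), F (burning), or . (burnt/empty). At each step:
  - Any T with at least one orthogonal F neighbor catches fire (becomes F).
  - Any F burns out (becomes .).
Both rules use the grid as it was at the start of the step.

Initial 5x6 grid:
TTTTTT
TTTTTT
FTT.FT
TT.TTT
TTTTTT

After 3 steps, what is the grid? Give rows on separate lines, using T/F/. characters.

Step 1: 6 trees catch fire, 2 burn out
  TTTTTT
  FTTTFT
  .FT..F
  FT.TFT
  TTTTTT
Step 2: 11 trees catch fire, 6 burn out
  FTTTFT
  .FTF.F
  ..F...
  .F.F.F
  FTTTFT
Step 3: 7 trees catch fire, 11 burn out
  .FTF.F
  ..F...
  ......
  ......
  .FTF.F

.FTF.F
..F...
......
......
.FTF.F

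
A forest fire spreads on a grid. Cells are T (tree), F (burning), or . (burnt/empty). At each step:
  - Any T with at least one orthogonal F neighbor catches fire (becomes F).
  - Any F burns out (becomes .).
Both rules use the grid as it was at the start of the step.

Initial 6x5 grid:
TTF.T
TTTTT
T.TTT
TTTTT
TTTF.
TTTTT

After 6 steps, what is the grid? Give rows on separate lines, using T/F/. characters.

Step 1: 5 trees catch fire, 2 burn out
  TF..T
  TTFTT
  T.TTT
  TTTFT
  TTF..
  TTTFT
Step 2: 10 trees catch fire, 5 burn out
  F...T
  TF.FT
  T.FFT
  TTF.F
  TF...
  TTF.F
Step 3: 6 trees catch fire, 10 burn out
  ....T
  F...F
  T...F
  TF...
  F....
  TF...
Step 4: 4 trees catch fire, 6 burn out
  ....F
  .....
  F....
  F....
  .....
  F....
Step 5: 0 trees catch fire, 4 burn out
  .....
  .....
  .....
  .....
  .....
  .....
Step 6: 0 trees catch fire, 0 burn out
  .....
  .....
  .....
  .....
  .....
  .....

.....
.....
.....
.....
.....
.....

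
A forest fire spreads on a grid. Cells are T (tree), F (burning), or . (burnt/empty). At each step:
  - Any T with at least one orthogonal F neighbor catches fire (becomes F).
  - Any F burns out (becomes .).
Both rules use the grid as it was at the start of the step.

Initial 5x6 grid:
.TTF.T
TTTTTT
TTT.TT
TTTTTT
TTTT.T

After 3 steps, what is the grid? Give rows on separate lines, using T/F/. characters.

Step 1: 2 trees catch fire, 1 burn out
  .TF..T
  TTTFTT
  TTT.TT
  TTTTTT
  TTTT.T
Step 2: 3 trees catch fire, 2 burn out
  .F...T
  TTF.FT
  TTT.TT
  TTTTTT
  TTTT.T
Step 3: 4 trees catch fire, 3 burn out
  .....T
  TF...F
  TTF.FT
  TTTTTT
  TTTT.T

.....T
TF...F
TTF.FT
TTTTTT
TTTT.T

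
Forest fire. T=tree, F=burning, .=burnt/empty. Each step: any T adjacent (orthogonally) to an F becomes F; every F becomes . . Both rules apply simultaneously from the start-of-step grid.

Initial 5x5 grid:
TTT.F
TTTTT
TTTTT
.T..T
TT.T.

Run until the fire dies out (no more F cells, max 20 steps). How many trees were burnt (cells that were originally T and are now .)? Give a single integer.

Answer: 17

Derivation:
Step 1: +1 fires, +1 burnt (F count now 1)
Step 2: +2 fires, +1 burnt (F count now 2)
Step 3: +3 fires, +2 burnt (F count now 3)
Step 4: +3 fires, +3 burnt (F count now 3)
Step 5: +3 fires, +3 burnt (F count now 3)
Step 6: +3 fires, +3 burnt (F count now 3)
Step 7: +1 fires, +3 burnt (F count now 1)
Step 8: +1 fires, +1 burnt (F count now 1)
Step 9: +0 fires, +1 burnt (F count now 0)
Fire out after step 9
Initially T: 18, now '.': 24
Total burnt (originally-T cells now '.'): 17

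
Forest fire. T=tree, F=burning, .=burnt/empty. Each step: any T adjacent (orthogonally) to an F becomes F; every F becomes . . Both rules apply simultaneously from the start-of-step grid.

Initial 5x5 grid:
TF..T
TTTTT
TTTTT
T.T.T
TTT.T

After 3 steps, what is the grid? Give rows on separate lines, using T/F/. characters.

Step 1: 2 trees catch fire, 1 burn out
  F...T
  TFTTT
  TTTTT
  T.T.T
  TTT.T
Step 2: 3 trees catch fire, 2 burn out
  ....T
  F.FTT
  TFTTT
  T.T.T
  TTT.T
Step 3: 3 trees catch fire, 3 burn out
  ....T
  ...FT
  F.FTT
  T.T.T
  TTT.T

....T
...FT
F.FTT
T.T.T
TTT.T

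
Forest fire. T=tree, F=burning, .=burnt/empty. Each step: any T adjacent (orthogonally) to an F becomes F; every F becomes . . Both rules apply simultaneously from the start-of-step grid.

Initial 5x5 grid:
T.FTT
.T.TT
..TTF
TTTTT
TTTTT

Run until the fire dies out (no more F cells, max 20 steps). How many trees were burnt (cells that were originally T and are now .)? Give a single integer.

Step 1: +4 fires, +2 burnt (F count now 4)
Step 2: +5 fires, +4 burnt (F count now 5)
Step 3: +2 fires, +5 burnt (F count now 2)
Step 4: +2 fires, +2 burnt (F count now 2)
Step 5: +2 fires, +2 burnt (F count now 2)
Step 6: +1 fires, +2 burnt (F count now 1)
Step 7: +0 fires, +1 burnt (F count now 0)
Fire out after step 7
Initially T: 18, now '.': 23
Total burnt (originally-T cells now '.'): 16

Answer: 16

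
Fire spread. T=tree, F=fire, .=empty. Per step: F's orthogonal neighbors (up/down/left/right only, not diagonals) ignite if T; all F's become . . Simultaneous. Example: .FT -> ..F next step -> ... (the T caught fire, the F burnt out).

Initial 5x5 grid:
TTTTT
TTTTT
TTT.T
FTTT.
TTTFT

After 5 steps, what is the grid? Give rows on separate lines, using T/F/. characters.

Step 1: 6 trees catch fire, 2 burn out
  TTTTT
  TTTTT
  FTT.T
  .FTF.
  FTF.F
Step 2: 4 trees catch fire, 6 burn out
  TTTTT
  FTTTT
  .FT.T
  ..F..
  .F...
Step 3: 3 trees catch fire, 4 burn out
  FTTTT
  .FTTT
  ..F.T
  .....
  .....
Step 4: 2 trees catch fire, 3 burn out
  .FTTT
  ..FTT
  ....T
  .....
  .....
Step 5: 2 trees catch fire, 2 burn out
  ..FTT
  ...FT
  ....T
  .....
  .....

..FTT
...FT
....T
.....
.....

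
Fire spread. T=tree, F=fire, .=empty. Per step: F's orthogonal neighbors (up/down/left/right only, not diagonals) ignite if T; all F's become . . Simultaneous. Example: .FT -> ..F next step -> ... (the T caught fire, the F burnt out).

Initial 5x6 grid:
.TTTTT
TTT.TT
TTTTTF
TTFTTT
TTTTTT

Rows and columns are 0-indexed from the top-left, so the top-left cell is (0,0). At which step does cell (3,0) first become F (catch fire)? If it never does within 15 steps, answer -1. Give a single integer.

Step 1: cell (3,0)='T' (+7 fires, +2 burnt)
Step 2: cell (3,0)='F' (+10 fires, +7 burnt)
  -> target ignites at step 2
Step 3: cell (3,0)='.' (+6 fires, +10 burnt)
Step 4: cell (3,0)='.' (+3 fires, +6 burnt)
Step 5: cell (3,0)='.' (+0 fires, +3 burnt)
  fire out at step 5

2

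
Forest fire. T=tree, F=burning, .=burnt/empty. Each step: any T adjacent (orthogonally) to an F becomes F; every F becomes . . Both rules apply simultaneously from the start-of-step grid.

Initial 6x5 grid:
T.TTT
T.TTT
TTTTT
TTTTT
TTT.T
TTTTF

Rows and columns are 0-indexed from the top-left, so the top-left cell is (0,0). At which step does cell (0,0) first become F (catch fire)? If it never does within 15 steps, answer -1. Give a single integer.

Step 1: cell (0,0)='T' (+2 fires, +1 burnt)
Step 2: cell (0,0)='T' (+2 fires, +2 burnt)
Step 3: cell (0,0)='T' (+4 fires, +2 burnt)
Step 4: cell (0,0)='T' (+5 fires, +4 burnt)
Step 5: cell (0,0)='T' (+5 fires, +5 burnt)
Step 6: cell (0,0)='T' (+4 fires, +5 burnt)
Step 7: cell (0,0)='T' (+2 fires, +4 burnt)
Step 8: cell (0,0)='T' (+1 fires, +2 burnt)
Step 9: cell (0,0)='F' (+1 fires, +1 burnt)
  -> target ignites at step 9
Step 10: cell (0,0)='.' (+0 fires, +1 burnt)
  fire out at step 10

9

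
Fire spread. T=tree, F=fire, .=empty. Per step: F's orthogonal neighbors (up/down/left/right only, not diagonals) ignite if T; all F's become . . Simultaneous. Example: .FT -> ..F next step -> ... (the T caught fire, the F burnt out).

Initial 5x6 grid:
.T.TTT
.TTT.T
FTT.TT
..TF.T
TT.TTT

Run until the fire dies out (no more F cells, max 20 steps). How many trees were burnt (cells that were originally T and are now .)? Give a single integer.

Answer: 17

Derivation:
Step 1: +3 fires, +2 burnt (F count now 3)
Step 2: +3 fires, +3 burnt (F count now 3)
Step 3: +3 fires, +3 burnt (F count now 3)
Step 4: +2 fires, +3 burnt (F count now 2)
Step 5: +2 fires, +2 burnt (F count now 2)
Step 6: +3 fires, +2 burnt (F count now 3)
Step 7: +1 fires, +3 burnt (F count now 1)
Step 8: +0 fires, +1 burnt (F count now 0)
Fire out after step 8
Initially T: 19, now '.': 28
Total burnt (originally-T cells now '.'): 17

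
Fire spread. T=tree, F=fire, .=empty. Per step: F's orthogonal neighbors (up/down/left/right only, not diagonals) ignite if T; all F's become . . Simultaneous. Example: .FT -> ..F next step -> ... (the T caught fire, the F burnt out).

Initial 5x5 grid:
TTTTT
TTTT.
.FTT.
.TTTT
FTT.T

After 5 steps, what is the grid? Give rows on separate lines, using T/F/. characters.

Step 1: 4 trees catch fire, 2 burn out
  TTTTT
  TFTT.
  ..FT.
  .FTTT
  .FT.T
Step 2: 6 trees catch fire, 4 burn out
  TFTTT
  F.FT.
  ...F.
  ..FTT
  ..F.T
Step 3: 4 trees catch fire, 6 burn out
  F.FTT
  ...F.
  .....
  ...FT
  ....T
Step 4: 2 trees catch fire, 4 burn out
  ...FT
  .....
  .....
  ....F
  ....T
Step 5: 2 trees catch fire, 2 burn out
  ....F
  .....
  .....
  .....
  ....F

....F
.....
.....
.....
....F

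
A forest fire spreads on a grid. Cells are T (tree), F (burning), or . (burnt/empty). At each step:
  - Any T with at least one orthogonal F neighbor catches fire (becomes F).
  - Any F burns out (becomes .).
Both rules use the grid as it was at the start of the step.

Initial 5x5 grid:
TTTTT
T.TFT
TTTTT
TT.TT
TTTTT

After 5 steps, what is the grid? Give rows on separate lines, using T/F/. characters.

Step 1: 4 trees catch fire, 1 burn out
  TTTFT
  T.F.F
  TTTFT
  TT.TT
  TTTTT
Step 2: 5 trees catch fire, 4 burn out
  TTF.F
  T....
  TTF.F
  TT.FT
  TTTTT
Step 3: 4 trees catch fire, 5 burn out
  TF...
  T....
  TF...
  TT..F
  TTTFT
Step 4: 5 trees catch fire, 4 burn out
  F....
  T....
  F....
  TF...
  TTF.F
Step 5: 3 trees catch fire, 5 burn out
  .....
  F....
  .....
  F....
  TF...

.....
F....
.....
F....
TF...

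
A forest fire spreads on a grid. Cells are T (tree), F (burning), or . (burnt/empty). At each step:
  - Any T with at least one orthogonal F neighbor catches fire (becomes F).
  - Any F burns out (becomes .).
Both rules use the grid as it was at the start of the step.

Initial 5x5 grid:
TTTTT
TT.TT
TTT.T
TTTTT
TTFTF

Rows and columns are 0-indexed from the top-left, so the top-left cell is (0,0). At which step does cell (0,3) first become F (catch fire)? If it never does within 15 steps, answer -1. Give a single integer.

Step 1: cell (0,3)='T' (+4 fires, +2 burnt)
Step 2: cell (0,3)='T' (+5 fires, +4 burnt)
Step 3: cell (0,3)='T' (+3 fires, +5 burnt)
Step 4: cell (0,3)='T' (+4 fires, +3 burnt)
Step 5: cell (0,3)='F' (+3 fires, +4 burnt)
  -> target ignites at step 5
Step 6: cell (0,3)='.' (+2 fires, +3 burnt)
Step 7: cell (0,3)='.' (+0 fires, +2 burnt)
  fire out at step 7

5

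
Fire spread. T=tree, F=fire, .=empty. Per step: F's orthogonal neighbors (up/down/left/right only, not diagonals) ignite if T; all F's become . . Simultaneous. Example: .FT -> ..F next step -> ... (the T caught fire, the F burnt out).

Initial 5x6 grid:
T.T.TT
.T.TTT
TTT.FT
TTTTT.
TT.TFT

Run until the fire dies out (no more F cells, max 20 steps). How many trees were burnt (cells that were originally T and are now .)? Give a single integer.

Step 1: +5 fires, +2 burnt (F count now 5)
Step 2: +4 fires, +5 burnt (F count now 4)
Step 3: +2 fires, +4 burnt (F count now 2)
Step 4: +2 fires, +2 burnt (F count now 2)
Step 5: +3 fires, +2 burnt (F count now 3)
Step 6: +3 fires, +3 burnt (F count now 3)
Step 7: +0 fires, +3 burnt (F count now 0)
Fire out after step 7
Initially T: 21, now '.': 28
Total burnt (originally-T cells now '.'): 19

Answer: 19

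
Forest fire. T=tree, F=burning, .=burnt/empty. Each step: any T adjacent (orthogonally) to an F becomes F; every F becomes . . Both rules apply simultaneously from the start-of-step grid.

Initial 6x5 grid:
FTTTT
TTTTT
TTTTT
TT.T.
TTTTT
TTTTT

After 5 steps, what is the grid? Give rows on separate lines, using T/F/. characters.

Step 1: 2 trees catch fire, 1 burn out
  .FTTT
  FTTTT
  TTTTT
  TT.T.
  TTTTT
  TTTTT
Step 2: 3 trees catch fire, 2 burn out
  ..FTT
  .FTTT
  FTTTT
  TT.T.
  TTTTT
  TTTTT
Step 3: 4 trees catch fire, 3 burn out
  ...FT
  ..FTT
  .FTTT
  FT.T.
  TTTTT
  TTTTT
Step 4: 5 trees catch fire, 4 burn out
  ....F
  ...FT
  ..FTT
  .F.T.
  FTTTT
  TTTTT
Step 5: 4 trees catch fire, 5 burn out
  .....
  ....F
  ...FT
  ...T.
  .FTTT
  FTTTT

.....
....F
...FT
...T.
.FTTT
FTTTT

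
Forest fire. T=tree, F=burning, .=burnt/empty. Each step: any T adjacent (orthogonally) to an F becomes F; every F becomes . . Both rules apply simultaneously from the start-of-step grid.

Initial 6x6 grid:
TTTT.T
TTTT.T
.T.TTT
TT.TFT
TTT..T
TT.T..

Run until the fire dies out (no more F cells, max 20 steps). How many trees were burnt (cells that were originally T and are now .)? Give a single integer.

Answer: 24

Derivation:
Step 1: +3 fires, +1 burnt (F count now 3)
Step 2: +3 fires, +3 burnt (F count now 3)
Step 3: +2 fires, +3 burnt (F count now 2)
Step 4: +3 fires, +2 burnt (F count now 3)
Step 5: +2 fires, +3 burnt (F count now 2)
Step 6: +3 fires, +2 burnt (F count now 3)
Step 7: +2 fires, +3 burnt (F count now 2)
Step 8: +2 fires, +2 burnt (F count now 2)
Step 9: +3 fires, +2 burnt (F count now 3)
Step 10: +1 fires, +3 burnt (F count now 1)
Step 11: +0 fires, +1 burnt (F count now 0)
Fire out after step 11
Initially T: 25, now '.': 35
Total burnt (originally-T cells now '.'): 24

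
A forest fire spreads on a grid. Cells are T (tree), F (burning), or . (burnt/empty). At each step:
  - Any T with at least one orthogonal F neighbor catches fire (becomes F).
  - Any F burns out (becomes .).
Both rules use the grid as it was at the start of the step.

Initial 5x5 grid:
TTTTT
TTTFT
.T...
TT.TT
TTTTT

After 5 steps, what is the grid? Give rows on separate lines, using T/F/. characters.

Step 1: 3 trees catch fire, 1 burn out
  TTTFT
  TTF.F
  .T...
  TT.TT
  TTTTT
Step 2: 3 trees catch fire, 3 burn out
  TTF.F
  TF...
  .T...
  TT.TT
  TTTTT
Step 3: 3 trees catch fire, 3 burn out
  TF...
  F....
  .F...
  TT.TT
  TTTTT
Step 4: 2 trees catch fire, 3 burn out
  F....
  .....
  .....
  TF.TT
  TTTTT
Step 5: 2 trees catch fire, 2 burn out
  .....
  .....
  .....
  F..TT
  TFTTT

.....
.....
.....
F..TT
TFTTT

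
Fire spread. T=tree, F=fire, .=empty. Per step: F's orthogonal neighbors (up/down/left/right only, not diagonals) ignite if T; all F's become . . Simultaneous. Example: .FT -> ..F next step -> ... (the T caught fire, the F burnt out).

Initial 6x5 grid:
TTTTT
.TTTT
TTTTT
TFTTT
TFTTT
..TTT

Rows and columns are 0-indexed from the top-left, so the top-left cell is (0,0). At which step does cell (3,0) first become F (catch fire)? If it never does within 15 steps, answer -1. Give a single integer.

Step 1: cell (3,0)='F' (+5 fires, +2 burnt)
  -> target ignites at step 1
Step 2: cell (3,0)='.' (+6 fires, +5 burnt)
Step 3: cell (3,0)='.' (+6 fires, +6 burnt)
Step 4: cell (3,0)='.' (+5 fires, +6 burnt)
Step 5: cell (3,0)='.' (+2 fires, +5 burnt)
Step 6: cell (3,0)='.' (+1 fires, +2 burnt)
Step 7: cell (3,0)='.' (+0 fires, +1 burnt)
  fire out at step 7

1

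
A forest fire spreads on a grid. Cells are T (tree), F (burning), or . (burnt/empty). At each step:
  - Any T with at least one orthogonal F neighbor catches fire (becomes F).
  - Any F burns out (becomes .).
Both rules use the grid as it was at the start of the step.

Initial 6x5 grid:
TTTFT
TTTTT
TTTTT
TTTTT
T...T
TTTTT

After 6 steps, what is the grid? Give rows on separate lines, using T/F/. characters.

Step 1: 3 trees catch fire, 1 burn out
  TTF.F
  TTTFT
  TTTTT
  TTTTT
  T...T
  TTTTT
Step 2: 4 trees catch fire, 3 burn out
  TF...
  TTF.F
  TTTFT
  TTTTT
  T...T
  TTTTT
Step 3: 5 trees catch fire, 4 burn out
  F....
  TF...
  TTF.F
  TTTFT
  T...T
  TTTTT
Step 4: 4 trees catch fire, 5 burn out
  .....
  F....
  TF...
  TTF.F
  T...T
  TTTTT
Step 5: 3 trees catch fire, 4 burn out
  .....
  .....
  F....
  TF...
  T...F
  TTTTT
Step 6: 2 trees catch fire, 3 burn out
  .....
  .....
  .....
  F....
  T....
  TTTTF

.....
.....
.....
F....
T....
TTTTF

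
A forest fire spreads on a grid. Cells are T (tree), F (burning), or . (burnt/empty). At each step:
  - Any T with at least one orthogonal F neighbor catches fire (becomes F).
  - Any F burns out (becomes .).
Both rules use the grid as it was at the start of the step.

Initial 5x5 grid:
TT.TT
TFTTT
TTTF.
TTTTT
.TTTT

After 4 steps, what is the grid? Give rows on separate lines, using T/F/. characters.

Step 1: 7 trees catch fire, 2 burn out
  TF.TT
  F.FFT
  TFF..
  TTTFT
  .TTTT
Step 2: 8 trees catch fire, 7 burn out
  F..FT
  ....F
  F....
  TFF.F
  .TTFT
Step 3: 5 trees catch fire, 8 burn out
  ....F
  .....
  .....
  F....
  .FF.F
Step 4: 0 trees catch fire, 5 burn out
  .....
  .....
  .....
  .....
  .....

.....
.....
.....
.....
.....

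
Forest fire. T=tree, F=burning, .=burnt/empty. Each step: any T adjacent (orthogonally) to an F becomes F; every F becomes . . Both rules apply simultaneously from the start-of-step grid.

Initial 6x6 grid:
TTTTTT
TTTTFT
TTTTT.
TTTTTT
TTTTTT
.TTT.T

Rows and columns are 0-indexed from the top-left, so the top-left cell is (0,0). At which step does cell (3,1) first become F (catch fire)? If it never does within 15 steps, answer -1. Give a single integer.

Step 1: cell (3,1)='T' (+4 fires, +1 burnt)
Step 2: cell (3,1)='T' (+5 fires, +4 burnt)
Step 3: cell (3,1)='T' (+6 fires, +5 burnt)
Step 4: cell (3,1)='T' (+6 fires, +6 burnt)
Step 5: cell (3,1)='F' (+6 fires, +6 burnt)
  -> target ignites at step 5
Step 6: cell (3,1)='.' (+3 fires, +6 burnt)
Step 7: cell (3,1)='.' (+2 fires, +3 burnt)
Step 8: cell (3,1)='.' (+0 fires, +2 burnt)
  fire out at step 8

5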